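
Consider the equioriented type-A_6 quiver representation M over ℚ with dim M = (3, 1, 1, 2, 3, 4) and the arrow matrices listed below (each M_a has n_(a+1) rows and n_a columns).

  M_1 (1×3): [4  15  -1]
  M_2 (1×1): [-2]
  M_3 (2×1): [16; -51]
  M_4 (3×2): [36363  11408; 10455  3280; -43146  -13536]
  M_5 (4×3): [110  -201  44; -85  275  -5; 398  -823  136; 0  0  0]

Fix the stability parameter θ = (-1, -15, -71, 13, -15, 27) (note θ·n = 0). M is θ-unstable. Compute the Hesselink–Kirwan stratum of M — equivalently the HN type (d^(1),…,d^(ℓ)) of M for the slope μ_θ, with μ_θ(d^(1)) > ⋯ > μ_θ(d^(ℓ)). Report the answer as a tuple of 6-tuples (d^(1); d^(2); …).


Interval decomposition of M: I[1,1]^2, I[1,4], I[4,6], I[5,5], I[5,6], I[6,6]^2.
HN type (ℓ=5): μ^(1)=27; μ^(2)=13; μ^(3)=-1; μ^(4)=-15; μ^(5)=-29

((0, 0, 0, 0, 0, 4); (0, 0, 0, 1, 0, 0); (2, 0, 0, 1, 1, 0); (0, 0, 0, 0, 2, 0); (1, 1, 1, 0, 0, 0))


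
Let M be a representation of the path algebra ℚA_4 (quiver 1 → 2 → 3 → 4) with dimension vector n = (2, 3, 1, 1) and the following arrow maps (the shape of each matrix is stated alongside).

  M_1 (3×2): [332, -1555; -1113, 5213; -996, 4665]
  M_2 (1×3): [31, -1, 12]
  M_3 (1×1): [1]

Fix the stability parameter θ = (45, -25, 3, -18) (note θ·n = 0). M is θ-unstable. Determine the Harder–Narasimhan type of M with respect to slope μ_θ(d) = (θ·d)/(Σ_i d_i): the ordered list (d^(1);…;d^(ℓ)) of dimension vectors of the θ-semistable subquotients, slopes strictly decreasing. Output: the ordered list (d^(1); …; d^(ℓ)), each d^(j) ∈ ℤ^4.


Via rank(M_{q-1}∘⋯∘M_p): M ≅ I[1,2], I[1,4], I[2,2].
μ_θ-semistable layers: μ^(1)=10; μ^(2)=5/4; μ^(3)=-25

((1, 1, 0, 0); (1, 1, 1, 1); (0, 1, 0, 0))


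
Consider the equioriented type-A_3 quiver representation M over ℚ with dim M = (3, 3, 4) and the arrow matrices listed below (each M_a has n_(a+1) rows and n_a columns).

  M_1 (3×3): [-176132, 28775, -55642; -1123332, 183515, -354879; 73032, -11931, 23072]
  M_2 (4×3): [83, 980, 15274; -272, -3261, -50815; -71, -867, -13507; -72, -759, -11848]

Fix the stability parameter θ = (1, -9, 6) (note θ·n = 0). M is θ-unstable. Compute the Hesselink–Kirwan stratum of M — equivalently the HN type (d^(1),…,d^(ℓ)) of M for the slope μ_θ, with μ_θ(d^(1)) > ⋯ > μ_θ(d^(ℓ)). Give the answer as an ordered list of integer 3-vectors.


Via rank(M_{q-1}∘⋯∘M_p): M ≅ I[1,3]^3, I[3,3].
μ_θ-semistable layers: μ^(1)=6; μ^(2)=-4

((0, 0, 4); (3, 3, 0))


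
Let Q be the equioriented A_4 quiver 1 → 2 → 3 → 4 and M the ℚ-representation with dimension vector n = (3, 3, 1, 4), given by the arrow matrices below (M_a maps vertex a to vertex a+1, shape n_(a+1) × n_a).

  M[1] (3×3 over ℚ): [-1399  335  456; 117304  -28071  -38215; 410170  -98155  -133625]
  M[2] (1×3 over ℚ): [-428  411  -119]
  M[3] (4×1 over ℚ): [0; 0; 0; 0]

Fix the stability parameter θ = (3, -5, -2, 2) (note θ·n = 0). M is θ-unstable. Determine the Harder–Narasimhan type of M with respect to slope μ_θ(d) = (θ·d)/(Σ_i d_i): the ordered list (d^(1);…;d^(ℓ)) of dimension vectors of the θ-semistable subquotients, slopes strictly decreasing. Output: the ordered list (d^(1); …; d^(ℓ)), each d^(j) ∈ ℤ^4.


Via rank(M_{q-1}∘⋯∘M_p): M ≅ I[1,1], I[1,2], I[1,3], I[2,2], I[4,4]^4.
μ_θ-semistable layers: μ^(1)=3; μ^(2)=2; μ^(3)=-1; μ^(4)=-4/3; μ^(5)=-5

((1, 0, 0, 0); (0, 0, 0, 4); (1, 1, 0, 0); (1, 1, 1, 0); (0, 1, 0, 0))


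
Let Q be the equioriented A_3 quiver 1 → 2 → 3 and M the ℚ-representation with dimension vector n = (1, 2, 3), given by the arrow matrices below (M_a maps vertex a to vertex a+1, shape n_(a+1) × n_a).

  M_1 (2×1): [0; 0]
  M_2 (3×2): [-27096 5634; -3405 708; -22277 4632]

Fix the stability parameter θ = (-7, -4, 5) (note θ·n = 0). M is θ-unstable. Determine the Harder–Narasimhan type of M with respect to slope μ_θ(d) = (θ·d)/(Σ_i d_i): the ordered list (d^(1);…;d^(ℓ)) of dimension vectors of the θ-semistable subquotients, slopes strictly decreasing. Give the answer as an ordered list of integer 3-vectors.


Via rank(M_{q-1}∘⋯∘M_p): M ≅ I[1,1], I[2,3]^2, I[3,3].
μ_θ-semistable layers: μ^(1)=5; μ^(2)=-4; μ^(3)=-7

((0, 0, 3); (0, 2, 0); (1, 0, 0))


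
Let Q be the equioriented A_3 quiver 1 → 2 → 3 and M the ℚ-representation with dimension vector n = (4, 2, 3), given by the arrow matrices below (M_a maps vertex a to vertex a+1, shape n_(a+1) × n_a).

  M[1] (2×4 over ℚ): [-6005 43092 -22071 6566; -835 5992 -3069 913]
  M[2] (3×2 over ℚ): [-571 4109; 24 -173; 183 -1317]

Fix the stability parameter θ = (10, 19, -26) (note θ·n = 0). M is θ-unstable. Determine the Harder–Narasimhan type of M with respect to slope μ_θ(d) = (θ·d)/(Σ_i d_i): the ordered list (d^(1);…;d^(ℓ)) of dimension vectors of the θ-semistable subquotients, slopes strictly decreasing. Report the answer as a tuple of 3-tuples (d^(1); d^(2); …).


Interval decomposition of M: I[1,1]^2, I[1,3]^2, I[3,3].
HN type (ℓ=3): μ^(1)=10; μ^(2)=1; μ^(3)=-26

((2, 0, 0); (2, 2, 2); (0, 0, 1))


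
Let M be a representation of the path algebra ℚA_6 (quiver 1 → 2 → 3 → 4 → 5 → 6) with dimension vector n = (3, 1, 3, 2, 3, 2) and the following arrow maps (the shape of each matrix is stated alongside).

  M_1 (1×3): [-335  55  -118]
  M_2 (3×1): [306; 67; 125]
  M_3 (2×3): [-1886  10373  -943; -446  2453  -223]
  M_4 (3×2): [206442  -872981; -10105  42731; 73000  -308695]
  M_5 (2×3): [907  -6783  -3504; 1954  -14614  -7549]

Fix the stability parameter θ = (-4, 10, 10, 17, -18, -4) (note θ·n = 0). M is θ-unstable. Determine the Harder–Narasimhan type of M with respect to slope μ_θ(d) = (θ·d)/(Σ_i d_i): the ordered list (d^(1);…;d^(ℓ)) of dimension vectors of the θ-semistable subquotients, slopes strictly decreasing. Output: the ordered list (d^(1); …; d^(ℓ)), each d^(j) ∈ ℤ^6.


Barcode: M ≅ I[1,1]^2, I[1,3], I[3,3], I[3,6], I[4,6], I[5,5]. HN layers by μ_θ (5 steps, strictly decreasing):
  μ^(1)=10; μ^(2)=5/4; μ^(3)=-5/3; μ^(4)=-4; μ^(5)=-18

((0, 1, 2, 0, 0, 0); (0, 0, 1, 1, 1, 1); (0, 0, 0, 1, 1, 1); (3, 0, 0, 0, 0, 0); (0, 0, 0, 0, 1, 0))


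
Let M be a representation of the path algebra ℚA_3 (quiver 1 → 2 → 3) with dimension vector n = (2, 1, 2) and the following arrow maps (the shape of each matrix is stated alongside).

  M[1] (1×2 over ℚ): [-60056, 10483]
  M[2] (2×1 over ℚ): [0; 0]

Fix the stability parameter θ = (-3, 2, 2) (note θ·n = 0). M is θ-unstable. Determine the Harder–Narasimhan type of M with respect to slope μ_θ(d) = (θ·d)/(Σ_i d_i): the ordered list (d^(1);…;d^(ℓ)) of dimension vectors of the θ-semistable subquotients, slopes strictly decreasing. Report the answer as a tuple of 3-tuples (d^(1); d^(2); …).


Barcode: M ≅ I[1,1], I[1,2], I[3,3]^2. HN layers by μ_θ (2 steps, strictly decreasing):
  μ^(1)=2; μ^(2)=-3

((0, 1, 2); (2, 0, 0))


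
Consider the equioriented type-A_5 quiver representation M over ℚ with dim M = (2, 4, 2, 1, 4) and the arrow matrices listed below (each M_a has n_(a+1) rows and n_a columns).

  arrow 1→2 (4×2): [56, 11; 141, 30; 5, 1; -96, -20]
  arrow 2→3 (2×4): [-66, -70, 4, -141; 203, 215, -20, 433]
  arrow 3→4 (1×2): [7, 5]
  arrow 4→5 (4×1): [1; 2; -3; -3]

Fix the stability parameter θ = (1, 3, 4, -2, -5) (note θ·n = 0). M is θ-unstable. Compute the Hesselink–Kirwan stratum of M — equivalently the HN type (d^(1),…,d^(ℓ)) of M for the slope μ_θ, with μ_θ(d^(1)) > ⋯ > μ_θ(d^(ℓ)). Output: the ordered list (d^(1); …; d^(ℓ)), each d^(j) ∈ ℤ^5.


Barcode: M ≅ I[1,2], I[1,5], I[2,2], I[2,3], I[5,5]^3. HN layers by μ_θ (5 steps, strictly decreasing):
  μ^(1)=4; μ^(2)=3; μ^(3)=1; μ^(4)=1/5; μ^(5)=-5

((0, 0, 1, 0, 0); (0, 3, 0, 0, 0); (1, 0, 0, 0, 0); (1, 1, 1, 1, 1); (0, 0, 0, 0, 3))


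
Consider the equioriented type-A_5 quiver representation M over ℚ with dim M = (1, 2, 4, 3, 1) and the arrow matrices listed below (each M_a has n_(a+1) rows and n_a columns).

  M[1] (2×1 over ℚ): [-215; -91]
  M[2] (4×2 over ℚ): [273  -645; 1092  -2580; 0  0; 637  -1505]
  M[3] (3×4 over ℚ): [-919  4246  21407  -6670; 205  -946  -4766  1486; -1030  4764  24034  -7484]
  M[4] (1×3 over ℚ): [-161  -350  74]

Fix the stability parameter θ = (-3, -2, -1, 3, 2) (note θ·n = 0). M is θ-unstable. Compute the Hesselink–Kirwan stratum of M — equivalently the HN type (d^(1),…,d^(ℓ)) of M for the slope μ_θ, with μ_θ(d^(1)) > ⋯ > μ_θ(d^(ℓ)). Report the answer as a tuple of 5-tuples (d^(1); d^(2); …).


Via rank(M_{q-1}∘⋯∘M_p): M ≅ I[1,2], I[2,5], I[3,3]^2, I[3,4], I[4,4].
μ_θ-semistable layers: μ^(1)=3; μ^(2)=5/2; μ^(3)=-1; μ^(4)=-2; μ^(5)=-3

((0, 0, 0, 2, 0); (0, 0, 0, 1, 1); (0, 0, 4, 0, 0); (0, 2, 0, 0, 0); (1, 0, 0, 0, 0))


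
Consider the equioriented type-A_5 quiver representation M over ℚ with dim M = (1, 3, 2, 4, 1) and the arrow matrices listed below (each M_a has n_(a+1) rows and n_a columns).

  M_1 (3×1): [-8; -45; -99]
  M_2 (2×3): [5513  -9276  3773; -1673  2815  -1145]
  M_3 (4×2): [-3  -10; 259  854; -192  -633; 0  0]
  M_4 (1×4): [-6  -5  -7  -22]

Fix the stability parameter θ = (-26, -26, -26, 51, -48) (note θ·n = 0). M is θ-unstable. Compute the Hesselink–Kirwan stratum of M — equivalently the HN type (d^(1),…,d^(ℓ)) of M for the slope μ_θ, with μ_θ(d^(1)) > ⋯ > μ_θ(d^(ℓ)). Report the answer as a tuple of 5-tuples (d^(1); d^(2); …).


Interval decomposition of M: I[1,5], I[2,2], I[2,4], I[4,4]^2.
HN type (ℓ=3): μ^(1)=51; μ^(2)=3/2; μ^(3)=-26

((0, 0, 0, 3, 0); (0, 0, 0, 1, 1); (1, 3, 2, 0, 0))


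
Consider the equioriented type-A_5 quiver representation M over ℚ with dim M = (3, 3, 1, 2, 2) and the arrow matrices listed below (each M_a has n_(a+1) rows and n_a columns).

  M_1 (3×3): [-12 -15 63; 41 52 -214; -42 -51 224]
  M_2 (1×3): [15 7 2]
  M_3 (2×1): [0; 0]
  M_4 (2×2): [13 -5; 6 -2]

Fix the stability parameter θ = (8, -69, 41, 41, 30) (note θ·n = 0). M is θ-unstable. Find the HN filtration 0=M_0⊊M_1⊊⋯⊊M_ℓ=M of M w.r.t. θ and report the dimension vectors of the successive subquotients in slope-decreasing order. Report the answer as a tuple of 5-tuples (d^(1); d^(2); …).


Interval decomposition of M: I[1,2]^2, I[1,3], I[4,5]^2.
HN type (ℓ=3): μ^(1)=41; μ^(2)=71/2; μ^(3)=-61/2

((0, 0, 1, 0, 0); (0, 0, 0, 2, 2); (3, 3, 0, 0, 0))


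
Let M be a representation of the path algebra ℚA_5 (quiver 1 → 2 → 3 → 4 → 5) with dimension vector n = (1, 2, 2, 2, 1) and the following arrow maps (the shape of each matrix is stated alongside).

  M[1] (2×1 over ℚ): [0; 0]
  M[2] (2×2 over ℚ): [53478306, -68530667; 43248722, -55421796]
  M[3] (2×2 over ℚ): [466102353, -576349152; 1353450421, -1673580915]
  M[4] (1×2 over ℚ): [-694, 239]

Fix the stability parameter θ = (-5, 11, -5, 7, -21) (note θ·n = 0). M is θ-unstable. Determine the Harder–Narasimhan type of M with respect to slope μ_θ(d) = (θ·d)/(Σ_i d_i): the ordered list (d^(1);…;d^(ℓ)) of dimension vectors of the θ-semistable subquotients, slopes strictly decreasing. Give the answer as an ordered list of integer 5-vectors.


Via rank(M_{q-1}∘⋯∘M_p): M ≅ I[1,1], I[2,4], I[2,5].
μ_θ-semistable layers: μ^(1)=7; μ^(2)=3; μ^(3)=-2; μ^(4)=-5

((0, 0, 0, 1, 0); (0, 1, 1, 0, 0); (0, 1, 1, 1, 1); (1, 0, 0, 0, 0))


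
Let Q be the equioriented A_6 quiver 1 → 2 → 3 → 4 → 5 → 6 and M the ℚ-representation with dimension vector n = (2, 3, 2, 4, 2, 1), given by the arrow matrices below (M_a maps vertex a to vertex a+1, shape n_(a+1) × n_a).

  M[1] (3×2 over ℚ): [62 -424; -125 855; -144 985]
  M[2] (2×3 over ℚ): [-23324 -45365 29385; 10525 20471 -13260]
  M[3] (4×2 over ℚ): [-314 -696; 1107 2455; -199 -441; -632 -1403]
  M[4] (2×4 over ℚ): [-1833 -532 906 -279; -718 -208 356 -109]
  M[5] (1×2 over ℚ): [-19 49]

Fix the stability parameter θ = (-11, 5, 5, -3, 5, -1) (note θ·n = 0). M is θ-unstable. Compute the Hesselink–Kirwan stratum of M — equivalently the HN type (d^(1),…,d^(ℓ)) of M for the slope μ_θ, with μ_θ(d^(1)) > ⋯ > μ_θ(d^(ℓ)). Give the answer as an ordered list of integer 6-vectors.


Via rank(M_{q-1}∘⋯∘M_p): M ≅ I[1,5], I[1,6], I[2,2], I[4,4]^2.
μ_θ-semistable layers: μ^(1)=5; μ^(2)=7/3; μ^(3)=11/5; μ^(4)=-3; μ^(5)=-11

((0, 1, 0, 0, 1, 0); (0, 1, 1, 1, 0, 0); (0, 1, 1, 1, 1, 1); (0, 0, 0, 2, 0, 0); (2, 0, 0, 0, 0, 0))


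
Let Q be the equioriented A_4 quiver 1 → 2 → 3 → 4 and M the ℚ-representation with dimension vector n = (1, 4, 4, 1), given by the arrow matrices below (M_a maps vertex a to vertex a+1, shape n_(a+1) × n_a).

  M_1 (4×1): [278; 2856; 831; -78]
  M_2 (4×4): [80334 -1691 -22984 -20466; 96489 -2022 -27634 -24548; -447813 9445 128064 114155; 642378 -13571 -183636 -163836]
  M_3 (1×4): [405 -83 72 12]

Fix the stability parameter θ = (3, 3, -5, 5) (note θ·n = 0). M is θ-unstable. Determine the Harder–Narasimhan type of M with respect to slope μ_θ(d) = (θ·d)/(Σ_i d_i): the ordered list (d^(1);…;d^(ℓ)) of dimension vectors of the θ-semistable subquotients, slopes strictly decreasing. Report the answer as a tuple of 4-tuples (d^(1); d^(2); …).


Barcode: M ≅ I[1,2], I[2,3]^2, I[2,4], I[3,3]. HN layers by μ_θ (4 steps, strictly decreasing):
  μ^(1)=5; μ^(2)=3; μ^(3)=-1; μ^(4)=-5

((0, 0, 0, 1); (1, 1, 0, 0); (0, 3, 3, 0); (0, 0, 1, 0))


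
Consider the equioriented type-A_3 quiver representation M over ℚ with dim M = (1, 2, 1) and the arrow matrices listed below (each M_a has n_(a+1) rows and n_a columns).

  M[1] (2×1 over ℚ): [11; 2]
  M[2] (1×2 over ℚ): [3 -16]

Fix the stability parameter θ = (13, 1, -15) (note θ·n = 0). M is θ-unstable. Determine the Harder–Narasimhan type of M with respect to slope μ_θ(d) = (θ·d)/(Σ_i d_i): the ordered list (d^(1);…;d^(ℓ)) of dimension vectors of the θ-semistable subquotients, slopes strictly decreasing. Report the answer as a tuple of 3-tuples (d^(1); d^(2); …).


Barcode: M ≅ I[1,3], I[2,2]. HN layers by μ_θ (2 steps, strictly decreasing):
  μ^(1)=1; μ^(2)=-1/3

((0, 1, 0); (1, 1, 1))


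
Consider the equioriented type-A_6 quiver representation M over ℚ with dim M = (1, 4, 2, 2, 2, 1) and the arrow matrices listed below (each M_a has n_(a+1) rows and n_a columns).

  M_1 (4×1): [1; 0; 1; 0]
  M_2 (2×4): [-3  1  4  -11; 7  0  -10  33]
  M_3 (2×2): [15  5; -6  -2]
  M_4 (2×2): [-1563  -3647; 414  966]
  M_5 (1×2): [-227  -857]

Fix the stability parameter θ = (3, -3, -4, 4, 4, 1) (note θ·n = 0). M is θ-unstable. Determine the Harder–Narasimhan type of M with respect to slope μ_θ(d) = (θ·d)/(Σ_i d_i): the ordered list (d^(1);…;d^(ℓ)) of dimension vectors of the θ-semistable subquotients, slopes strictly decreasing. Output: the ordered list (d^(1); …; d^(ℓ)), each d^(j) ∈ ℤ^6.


Interval decomposition of M: I[1,3], I[2,2]^2, I[2,6], I[4,4], I[5,5].
HN type (ℓ=5): μ^(1)=4; μ^(2)=3; μ^(3)=-4/3; μ^(4)=-3; μ^(5)=-7/2

((0, 0, 0, 1, 1, 0); (0, 0, 0, 1, 1, 1); (1, 1, 1, 0, 0, 0); (0, 2, 0, 0, 0, 0); (0, 1, 1, 0, 0, 0))


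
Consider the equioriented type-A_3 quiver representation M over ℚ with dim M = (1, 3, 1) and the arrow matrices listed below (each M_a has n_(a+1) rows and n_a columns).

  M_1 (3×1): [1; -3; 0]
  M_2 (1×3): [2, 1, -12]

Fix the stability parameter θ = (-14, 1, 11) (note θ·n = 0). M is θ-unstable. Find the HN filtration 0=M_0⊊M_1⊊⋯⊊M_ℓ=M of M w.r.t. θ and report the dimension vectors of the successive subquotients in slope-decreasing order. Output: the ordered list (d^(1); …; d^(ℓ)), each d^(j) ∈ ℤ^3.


Interval decomposition of M: I[1,3], I[2,2]^2.
HN type (ℓ=3): μ^(1)=11; μ^(2)=1; μ^(3)=-14

((0, 0, 1); (0, 3, 0); (1, 0, 0))


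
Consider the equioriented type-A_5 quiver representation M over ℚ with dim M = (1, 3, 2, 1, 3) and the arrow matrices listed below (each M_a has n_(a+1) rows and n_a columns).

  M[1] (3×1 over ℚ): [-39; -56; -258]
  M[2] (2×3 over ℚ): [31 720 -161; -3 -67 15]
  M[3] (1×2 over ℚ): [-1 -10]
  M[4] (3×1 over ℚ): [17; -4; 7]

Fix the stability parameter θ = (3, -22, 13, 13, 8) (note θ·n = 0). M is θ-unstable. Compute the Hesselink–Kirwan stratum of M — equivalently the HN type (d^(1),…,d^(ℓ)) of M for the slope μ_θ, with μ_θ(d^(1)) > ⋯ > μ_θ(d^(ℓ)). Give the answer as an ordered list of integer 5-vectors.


Via rank(M_{q-1}∘⋯∘M_p): M ≅ I[1,5], I[2,2], I[2,3], I[5,5]^2.
μ_θ-semistable layers: μ^(1)=13; μ^(2)=34/3; μ^(3)=8; μ^(4)=-19/2; μ^(5)=-22

((0, 0, 1, 0, 0); (0, 0, 1, 1, 1); (0, 0, 0, 0, 2); (1, 1, 0, 0, 0); (0, 2, 0, 0, 0))


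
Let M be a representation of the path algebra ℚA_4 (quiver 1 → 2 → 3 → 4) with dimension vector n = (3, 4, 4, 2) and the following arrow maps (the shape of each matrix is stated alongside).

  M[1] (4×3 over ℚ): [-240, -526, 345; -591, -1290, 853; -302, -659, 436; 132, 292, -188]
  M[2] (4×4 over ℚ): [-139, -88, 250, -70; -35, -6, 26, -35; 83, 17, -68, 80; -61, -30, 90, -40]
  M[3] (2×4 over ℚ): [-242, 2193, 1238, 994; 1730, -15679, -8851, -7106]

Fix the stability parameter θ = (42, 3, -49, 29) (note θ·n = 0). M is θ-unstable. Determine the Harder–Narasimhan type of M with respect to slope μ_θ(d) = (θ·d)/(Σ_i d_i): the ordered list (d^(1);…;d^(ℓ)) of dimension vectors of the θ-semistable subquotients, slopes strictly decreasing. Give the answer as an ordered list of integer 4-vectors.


Via rank(M_{q-1}∘⋯∘M_p): M ≅ I[1,2], I[1,4]^2, I[2,3], I[3,3].
μ_θ-semistable layers: μ^(1)=29; μ^(2)=45/2; μ^(3)=-4/3; μ^(4)=-23; μ^(5)=-49

((0, 0, 0, 2); (1, 1, 0, 0); (2, 2, 2, 0); (0, 1, 1, 0); (0, 0, 1, 0))


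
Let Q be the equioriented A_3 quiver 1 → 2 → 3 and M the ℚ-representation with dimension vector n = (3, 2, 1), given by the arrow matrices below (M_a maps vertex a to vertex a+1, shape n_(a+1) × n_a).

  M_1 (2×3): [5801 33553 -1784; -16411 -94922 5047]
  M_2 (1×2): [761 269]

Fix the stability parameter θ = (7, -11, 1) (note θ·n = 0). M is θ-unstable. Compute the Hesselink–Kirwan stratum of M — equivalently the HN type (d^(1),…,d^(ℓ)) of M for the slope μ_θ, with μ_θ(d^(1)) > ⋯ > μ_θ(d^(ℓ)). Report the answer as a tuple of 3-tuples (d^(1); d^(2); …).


Via rank(M_{q-1}∘⋯∘M_p): M ≅ I[1,1], I[1,2], I[1,3].
μ_θ-semistable layers: μ^(1)=7; μ^(2)=1; μ^(3)=-2

((1, 0, 0); (0, 0, 1); (2, 2, 0))


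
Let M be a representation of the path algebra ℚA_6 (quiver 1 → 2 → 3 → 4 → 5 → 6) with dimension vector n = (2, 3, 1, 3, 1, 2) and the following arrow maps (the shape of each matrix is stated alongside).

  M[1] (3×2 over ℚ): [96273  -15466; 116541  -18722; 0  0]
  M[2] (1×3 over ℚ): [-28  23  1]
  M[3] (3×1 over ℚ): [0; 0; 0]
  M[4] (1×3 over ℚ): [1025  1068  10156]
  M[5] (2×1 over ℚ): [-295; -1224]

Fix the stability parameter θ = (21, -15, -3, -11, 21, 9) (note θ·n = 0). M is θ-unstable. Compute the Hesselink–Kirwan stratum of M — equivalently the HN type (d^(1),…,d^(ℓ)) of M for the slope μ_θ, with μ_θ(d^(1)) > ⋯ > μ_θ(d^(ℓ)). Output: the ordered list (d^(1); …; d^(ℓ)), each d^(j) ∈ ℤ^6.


Barcode: M ≅ I[1,1], I[1,3], I[2,2]^2, I[4,4]^2, I[4,6], I[6,6]. HN layers by μ_θ (6 steps, strictly decreasing):
  μ^(1)=21; μ^(2)=15; μ^(3)=9; μ^(4)=1; μ^(5)=-11; μ^(6)=-15

((1, 0, 0, 0, 0, 0); (0, 0, 0, 0, 1, 1); (0, 0, 0, 0, 0, 1); (1, 1, 1, 0, 0, 0); (0, 0, 0, 3, 0, 0); (0, 2, 0, 0, 0, 0))


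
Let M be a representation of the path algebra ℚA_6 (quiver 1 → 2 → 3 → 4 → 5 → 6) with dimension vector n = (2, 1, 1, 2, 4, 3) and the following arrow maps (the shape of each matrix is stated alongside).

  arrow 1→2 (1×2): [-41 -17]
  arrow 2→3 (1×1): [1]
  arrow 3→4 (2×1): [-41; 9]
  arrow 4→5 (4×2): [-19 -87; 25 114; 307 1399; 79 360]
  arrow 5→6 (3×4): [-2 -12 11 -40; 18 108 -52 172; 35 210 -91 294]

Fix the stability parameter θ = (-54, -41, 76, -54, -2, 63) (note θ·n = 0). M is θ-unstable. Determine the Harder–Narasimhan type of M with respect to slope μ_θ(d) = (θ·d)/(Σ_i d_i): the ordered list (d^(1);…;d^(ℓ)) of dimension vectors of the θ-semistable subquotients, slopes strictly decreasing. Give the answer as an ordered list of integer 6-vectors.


Via rank(M_{q-1}∘⋯∘M_p): M ≅ I[1,1], I[1,5], I[4,6], I[5,5], I[5,6], I[6,6].
μ_θ-semistable layers: μ^(1)=63; μ^(2)=20/3; μ^(3)=-2; μ^(4)=-41; μ^(5)=-54

((0, 0, 0, 0, 0, 3); (0, 0, 1, 1, 1, 0); (0, 0, 0, 0, 3, 0); (0, 1, 0, 0, 0, 0); (2, 0, 0, 1, 0, 0))


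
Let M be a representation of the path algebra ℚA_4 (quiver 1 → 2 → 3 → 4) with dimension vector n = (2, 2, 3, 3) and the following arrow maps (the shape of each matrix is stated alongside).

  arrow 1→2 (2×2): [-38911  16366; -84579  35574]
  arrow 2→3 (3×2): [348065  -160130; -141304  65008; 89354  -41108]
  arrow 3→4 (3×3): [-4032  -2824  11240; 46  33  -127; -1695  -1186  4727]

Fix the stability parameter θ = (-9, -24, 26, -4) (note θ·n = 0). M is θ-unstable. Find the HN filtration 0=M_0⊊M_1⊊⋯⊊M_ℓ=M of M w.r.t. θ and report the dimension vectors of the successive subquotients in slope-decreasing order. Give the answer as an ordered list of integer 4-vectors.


Interval decomposition of M: I[1,1], I[1,4], I[2,2], I[3,3], I[3,4], I[4,4].
HN type (ℓ=6): μ^(1)=26; μ^(2)=11; μ^(3)=-4; μ^(4)=-9; μ^(5)=-33/2; μ^(6)=-24

((0, 0, 1, 0); (0, 0, 2, 2); (0, 0, 0, 1); (1, 0, 0, 0); (1, 1, 0, 0); (0, 1, 0, 0))


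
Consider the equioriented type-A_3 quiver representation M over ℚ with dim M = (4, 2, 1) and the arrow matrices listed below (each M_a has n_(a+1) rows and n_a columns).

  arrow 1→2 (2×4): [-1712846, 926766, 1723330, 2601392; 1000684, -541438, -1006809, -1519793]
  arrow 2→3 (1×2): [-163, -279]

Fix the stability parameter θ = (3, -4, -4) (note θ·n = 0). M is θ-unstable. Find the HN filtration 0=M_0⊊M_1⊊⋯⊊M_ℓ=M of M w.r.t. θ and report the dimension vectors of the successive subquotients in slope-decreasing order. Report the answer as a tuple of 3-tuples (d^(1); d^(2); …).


Barcode: M ≅ I[1,1]^2, I[1,2], I[1,3]. HN layers by μ_θ (3 steps, strictly decreasing):
  μ^(1)=3; μ^(2)=-1/2; μ^(3)=-5/3

((2, 0, 0); (1, 1, 0); (1, 1, 1))


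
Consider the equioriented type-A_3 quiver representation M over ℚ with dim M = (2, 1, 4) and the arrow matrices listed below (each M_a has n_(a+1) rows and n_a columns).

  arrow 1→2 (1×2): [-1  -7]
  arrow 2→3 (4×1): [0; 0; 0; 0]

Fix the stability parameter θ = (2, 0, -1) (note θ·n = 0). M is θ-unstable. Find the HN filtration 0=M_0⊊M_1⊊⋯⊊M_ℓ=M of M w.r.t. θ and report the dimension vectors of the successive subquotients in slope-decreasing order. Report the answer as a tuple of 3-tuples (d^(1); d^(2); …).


Barcode: M ≅ I[1,1], I[1,2], I[3,3]^4. HN layers by μ_θ (3 steps, strictly decreasing):
  μ^(1)=2; μ^(2)=1; μ^(3)=-1

((1, 0, 0); (1, 1, 0); (0, 0, 4))


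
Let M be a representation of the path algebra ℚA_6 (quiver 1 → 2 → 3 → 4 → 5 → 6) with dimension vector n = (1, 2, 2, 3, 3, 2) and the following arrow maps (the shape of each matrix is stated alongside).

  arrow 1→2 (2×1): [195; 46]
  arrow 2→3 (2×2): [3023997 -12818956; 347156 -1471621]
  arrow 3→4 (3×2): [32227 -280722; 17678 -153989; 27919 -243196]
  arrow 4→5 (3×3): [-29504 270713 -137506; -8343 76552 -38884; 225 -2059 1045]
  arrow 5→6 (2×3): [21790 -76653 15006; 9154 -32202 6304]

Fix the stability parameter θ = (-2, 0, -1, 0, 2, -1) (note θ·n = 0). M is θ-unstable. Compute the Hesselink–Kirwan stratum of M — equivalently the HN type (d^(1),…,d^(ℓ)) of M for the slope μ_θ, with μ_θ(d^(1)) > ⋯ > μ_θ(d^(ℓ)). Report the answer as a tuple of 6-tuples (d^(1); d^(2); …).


Interval decomposition of M: I[1,6], I[2,6], I[4,5].
HN type (ℓ=5): μ^(1)=2; μ^(2)=1/2; μ^(3)=0; μ^(4)=-1/2; μ^(5)=-2

((0, 0, 0, 0, 1, 0); (0, 0, 0, 0, 2, 2); (0, 0, 0, 3, 0, 0); (0, 2, 2, 0, 0, 0); (1, 0, 0, 0, 0, 0))


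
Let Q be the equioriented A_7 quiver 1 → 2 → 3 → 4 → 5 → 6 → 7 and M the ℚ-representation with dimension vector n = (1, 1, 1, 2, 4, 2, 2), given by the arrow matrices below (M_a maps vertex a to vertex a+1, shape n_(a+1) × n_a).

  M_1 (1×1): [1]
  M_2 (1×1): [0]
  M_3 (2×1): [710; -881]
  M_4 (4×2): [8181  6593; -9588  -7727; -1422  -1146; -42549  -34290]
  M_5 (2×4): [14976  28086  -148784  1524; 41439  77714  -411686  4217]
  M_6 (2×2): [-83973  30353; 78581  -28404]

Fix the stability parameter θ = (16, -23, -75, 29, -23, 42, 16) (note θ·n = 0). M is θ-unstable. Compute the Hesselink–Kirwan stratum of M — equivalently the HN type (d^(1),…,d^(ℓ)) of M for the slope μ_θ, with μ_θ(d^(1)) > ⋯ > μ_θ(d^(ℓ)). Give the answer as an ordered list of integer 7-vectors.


Via rank(M_{q-1}∘⋯∘M_p): M ≅ I[1,2], I[3,7], I[4,5], I[5,5], I[5,7].
μ_θ-semistable layers: μ^(1)=29; μ^(2)=3; μ^(3)=-7/2; μ^(4)=-23; μ^(5)=-75

((0, 0, 0, 0, 0, 2, 2); (0, 0, 0, 2, 2, 0, 0); (1, 1, 0, 0, 0, 0, 0); (0, 0, 0, 0, 2, 0, 0); (0, 0, 1, 0, 0, 0, 0))


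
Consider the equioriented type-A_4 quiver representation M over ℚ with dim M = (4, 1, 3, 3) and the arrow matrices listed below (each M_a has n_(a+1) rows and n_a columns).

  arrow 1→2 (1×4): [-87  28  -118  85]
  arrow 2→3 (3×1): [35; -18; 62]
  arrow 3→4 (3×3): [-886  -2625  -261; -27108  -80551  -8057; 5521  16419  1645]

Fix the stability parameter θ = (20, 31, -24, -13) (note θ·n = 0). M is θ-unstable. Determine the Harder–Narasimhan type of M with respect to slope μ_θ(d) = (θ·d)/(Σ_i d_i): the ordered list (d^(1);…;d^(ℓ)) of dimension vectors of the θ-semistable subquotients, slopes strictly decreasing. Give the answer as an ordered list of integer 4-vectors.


Interval decomposition of M: I[1,1]^3, I[1,4], I[3,4]^2.
HN type (ℓ=4): μ^(1)=20; μ^(2)=7/2; μ^(3)=-13; μ^(4)=-24

((3, 0, 0, 0); (1, 1, 1, 1); (0, 0, 0, 2); (0, 0, 2, 0))


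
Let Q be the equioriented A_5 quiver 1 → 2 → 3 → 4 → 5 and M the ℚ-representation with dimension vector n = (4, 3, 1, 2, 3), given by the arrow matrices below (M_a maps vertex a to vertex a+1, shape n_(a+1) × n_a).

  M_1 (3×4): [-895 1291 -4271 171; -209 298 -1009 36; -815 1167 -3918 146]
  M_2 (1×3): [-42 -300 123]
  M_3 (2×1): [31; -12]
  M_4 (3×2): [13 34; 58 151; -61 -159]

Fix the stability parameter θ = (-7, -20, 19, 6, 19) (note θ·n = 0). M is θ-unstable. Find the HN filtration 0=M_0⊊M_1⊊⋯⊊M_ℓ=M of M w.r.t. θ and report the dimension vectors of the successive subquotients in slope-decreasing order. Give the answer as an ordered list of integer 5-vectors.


Interval decomposition of M: I[1,1], I[1,2]^2, I[1,5], I[4,5], I[5,5].
HN type (ℓ=5): μ^(1)=19; μ^(2)=25/2; μ^(3)=6; μ^(4)=-7; μ^(5)=-27/2

((0, 0, 0, 0, 3); (0, 0, 1, 1, 0); (0, 0, 0, 1, 0); (1, 0, 0, 0, 0); (3, 3, 0, 0, 0))


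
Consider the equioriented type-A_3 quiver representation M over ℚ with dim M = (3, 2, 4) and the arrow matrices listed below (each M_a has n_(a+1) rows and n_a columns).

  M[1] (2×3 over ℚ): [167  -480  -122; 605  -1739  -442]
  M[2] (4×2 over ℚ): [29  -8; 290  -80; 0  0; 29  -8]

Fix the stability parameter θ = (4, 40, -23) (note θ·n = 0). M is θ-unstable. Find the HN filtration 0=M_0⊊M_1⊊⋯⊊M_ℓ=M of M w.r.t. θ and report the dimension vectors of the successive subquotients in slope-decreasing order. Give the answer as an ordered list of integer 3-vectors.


Barcode: M ≅ I[1,1], I[1,2], I[1,3], I[3,3]^3. HN layers by μ_θ (4 steps, strictly decreasing):
  μ^(1)=40; μ^(2)=17/2; μ^(3)=4; μ^(4)=-23

((0, 1, 0); (0, 1, 1); (3, 0, 0); (0, 0, 3))


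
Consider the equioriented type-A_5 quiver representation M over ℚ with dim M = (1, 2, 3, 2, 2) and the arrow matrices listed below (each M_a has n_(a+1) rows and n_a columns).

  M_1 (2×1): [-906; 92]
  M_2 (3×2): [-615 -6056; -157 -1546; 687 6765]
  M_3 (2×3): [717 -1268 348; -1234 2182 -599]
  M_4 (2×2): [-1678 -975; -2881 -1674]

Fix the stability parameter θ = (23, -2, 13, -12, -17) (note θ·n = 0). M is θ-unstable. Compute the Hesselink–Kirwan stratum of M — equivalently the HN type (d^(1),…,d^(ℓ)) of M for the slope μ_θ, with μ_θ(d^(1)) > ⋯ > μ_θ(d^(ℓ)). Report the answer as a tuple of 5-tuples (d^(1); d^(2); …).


Via rank(M_{q-1}∘⋯∘M_p): M ≅ I[1,5], I[2,5], I[3,3].
μ_θ-semistable layers: μ^(1)=13; μ^(2)=1; μ^(3)=-9/2

((0, 0, 1, 0, 0); (1, 1, 1, 1, 1); (0, 1, 1, 1, 1))


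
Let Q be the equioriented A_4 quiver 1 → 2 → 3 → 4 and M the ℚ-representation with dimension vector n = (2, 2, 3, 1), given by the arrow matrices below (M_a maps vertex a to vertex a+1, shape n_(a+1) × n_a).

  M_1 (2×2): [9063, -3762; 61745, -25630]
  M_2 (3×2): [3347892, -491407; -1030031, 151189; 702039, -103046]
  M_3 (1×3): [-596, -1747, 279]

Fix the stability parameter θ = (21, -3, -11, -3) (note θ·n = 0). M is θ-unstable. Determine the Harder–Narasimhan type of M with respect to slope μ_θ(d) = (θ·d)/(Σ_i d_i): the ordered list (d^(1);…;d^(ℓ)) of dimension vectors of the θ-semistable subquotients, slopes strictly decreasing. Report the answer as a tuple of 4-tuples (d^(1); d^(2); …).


Via rank(M_{q-1}∘⋯∘M_p): M ≅ I[1,1], I[1,4], I[2,3], I[3,3].
μ_θ-semistable layers: μ^(1)=21; μ^(2)=1; μ^(3)=-7; μ^(4)=-11

((1, 0, 0, 0); (1, 1, 1, 1); (0, 1, 1, 0); (0, 0, 1, 0))


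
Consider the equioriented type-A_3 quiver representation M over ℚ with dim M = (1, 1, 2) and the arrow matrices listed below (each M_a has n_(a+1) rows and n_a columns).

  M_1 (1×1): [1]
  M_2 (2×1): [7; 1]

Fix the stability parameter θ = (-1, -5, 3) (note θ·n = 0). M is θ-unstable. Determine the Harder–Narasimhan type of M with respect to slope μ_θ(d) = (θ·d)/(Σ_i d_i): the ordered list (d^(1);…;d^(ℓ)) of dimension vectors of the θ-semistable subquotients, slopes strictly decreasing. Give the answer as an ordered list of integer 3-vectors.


Via rank(M_{q-1}∘⋯∘M_p): M ≅ I[1,3], I[3,3].
μ_θ-semistable layers: μ^(1)=3; μ^(2)=-3

((0, 0, 2); (1, 1, 0))


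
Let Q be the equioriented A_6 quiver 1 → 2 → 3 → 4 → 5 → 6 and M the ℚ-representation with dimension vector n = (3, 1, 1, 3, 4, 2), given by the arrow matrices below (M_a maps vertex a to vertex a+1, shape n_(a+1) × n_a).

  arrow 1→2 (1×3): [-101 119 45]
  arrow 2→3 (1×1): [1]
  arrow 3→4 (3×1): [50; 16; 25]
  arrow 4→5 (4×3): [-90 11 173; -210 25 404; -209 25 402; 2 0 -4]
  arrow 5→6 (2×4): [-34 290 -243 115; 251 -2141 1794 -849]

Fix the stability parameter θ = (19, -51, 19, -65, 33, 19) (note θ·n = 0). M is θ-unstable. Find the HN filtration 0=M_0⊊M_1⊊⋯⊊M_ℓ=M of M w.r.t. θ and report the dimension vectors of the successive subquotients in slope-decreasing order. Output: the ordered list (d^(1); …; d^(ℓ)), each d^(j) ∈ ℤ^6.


Via rank(M_{q-1}∘⋯∘M_p): M ≅ I[1,1]^2, I[1,6], I[4,5], I[4,6], I[5,5].
μ_θ-semistable layers: μ^(1)=33; μ^(2)=26; μ^(3)=19; μ^(4)=-39/2; μ^(5)=-65

((0, 0, 0, 0, 2, 0); (0, 0, 0, 0, 2, 2); (2, 0, 0, 0, 0, 0); (1, 1, 1, 1, 0, 0); (0, 0, 0, 2, 0, 0))


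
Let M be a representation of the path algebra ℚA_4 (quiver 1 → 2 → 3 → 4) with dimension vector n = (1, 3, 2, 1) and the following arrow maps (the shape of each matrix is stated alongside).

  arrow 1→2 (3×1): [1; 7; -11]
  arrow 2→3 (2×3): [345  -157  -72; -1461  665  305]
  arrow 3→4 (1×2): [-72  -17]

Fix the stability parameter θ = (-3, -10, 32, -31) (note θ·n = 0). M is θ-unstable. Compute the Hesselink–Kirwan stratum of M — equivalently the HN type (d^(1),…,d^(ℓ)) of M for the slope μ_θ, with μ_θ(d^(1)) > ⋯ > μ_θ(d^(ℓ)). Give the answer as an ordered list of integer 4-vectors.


Barcode: M ≅ I[1,4], I[2,2], I[2,3]. HN layers by μ_θ (4 steps, strictly decreasing):
  μ^(1)=32; μ^(2)=1/2; μ^(3)=-13/2; μ^(4)=-10

((0, 0, 1, 0); (0, 0, 1, 1); (1, 1, 0, 0); (0, 2, 0, 0))


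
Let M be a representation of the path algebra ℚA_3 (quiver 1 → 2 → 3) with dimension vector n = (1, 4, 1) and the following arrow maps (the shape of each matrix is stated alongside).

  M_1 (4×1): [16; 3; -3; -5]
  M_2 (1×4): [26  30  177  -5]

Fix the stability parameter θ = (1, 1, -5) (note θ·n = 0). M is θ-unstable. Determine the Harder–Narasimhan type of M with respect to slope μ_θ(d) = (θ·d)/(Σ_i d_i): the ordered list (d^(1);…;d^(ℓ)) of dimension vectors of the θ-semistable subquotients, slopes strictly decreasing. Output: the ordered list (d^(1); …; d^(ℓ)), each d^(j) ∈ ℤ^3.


Interval decomposition of M: I[1,2], I[2,2]^2, I[2,3].
HN type (ℓ=2): μ^(1)=1; μ^(2)=-2

((1, 3, 0); (0, 1, 1))


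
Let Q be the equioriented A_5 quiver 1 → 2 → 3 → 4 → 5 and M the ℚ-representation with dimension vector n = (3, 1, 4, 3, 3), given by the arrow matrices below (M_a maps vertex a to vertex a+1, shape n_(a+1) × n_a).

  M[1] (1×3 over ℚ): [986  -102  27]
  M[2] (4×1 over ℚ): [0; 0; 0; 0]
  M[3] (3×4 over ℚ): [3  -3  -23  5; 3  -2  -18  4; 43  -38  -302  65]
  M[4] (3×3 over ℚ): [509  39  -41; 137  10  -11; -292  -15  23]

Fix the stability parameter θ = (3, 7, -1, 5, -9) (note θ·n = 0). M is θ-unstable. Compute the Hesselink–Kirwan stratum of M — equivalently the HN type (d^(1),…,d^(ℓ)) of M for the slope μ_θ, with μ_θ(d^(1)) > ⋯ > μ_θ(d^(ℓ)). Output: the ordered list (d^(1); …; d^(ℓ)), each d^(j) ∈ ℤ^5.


Barcode: M ≅ I[1,1]^2, I[1,2], I[3,3], I[3,5]^3. HN layers by μ_θ (4 steps, strictly decreasing):
  μ^(1)=7; μ^(2)=3; μ^(3)=-1; μ^(4)=-5/3

((0, 1, 0, 0, 0); (3, 0, 0, 0, 0); (0, 0, 1, 0, 0); (0, 0, 3, 3, 3))


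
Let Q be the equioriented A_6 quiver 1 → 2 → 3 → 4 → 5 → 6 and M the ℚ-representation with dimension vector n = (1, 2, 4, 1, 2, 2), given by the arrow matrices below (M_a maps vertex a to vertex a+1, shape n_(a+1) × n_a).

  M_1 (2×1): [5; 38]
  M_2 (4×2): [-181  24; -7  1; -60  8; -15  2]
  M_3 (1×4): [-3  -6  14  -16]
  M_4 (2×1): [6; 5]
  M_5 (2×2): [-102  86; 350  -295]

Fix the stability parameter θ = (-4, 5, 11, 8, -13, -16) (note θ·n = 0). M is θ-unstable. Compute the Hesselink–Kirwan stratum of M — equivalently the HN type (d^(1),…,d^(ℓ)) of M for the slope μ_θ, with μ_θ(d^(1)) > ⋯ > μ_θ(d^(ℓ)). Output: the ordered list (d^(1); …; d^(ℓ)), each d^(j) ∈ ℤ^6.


Via rank(M_{q-1}∘⋯∘M_p): M ≅ I[1,6], I[2,3], I[3,3]^2, I[5,6].
μ_θ-semistable layers: μ^(1)=11; μ^(2)=5; μ^(3)=-1; μ^(4)=-4; μ^(5)=-29/2

((0, 0, 3, 0, 0, 0); (0, 1, 0, 0, 0, 0); (0, 1, 1, 1, 1, 1); (1, 0, 0, 0, 0, 0); (0, 0, 0, 0, 1, 1))


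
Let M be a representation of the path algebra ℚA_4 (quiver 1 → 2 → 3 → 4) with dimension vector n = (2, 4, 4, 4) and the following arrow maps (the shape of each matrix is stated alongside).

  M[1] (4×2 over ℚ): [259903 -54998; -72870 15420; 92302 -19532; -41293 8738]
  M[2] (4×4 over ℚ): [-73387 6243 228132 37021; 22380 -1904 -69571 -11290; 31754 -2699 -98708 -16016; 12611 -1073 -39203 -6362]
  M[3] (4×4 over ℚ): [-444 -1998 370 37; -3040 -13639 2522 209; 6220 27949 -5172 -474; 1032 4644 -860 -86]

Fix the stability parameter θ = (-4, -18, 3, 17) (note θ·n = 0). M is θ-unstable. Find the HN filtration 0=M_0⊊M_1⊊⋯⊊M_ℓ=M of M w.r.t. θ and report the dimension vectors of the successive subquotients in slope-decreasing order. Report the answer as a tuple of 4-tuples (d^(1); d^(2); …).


Barcode: M ≅ I[1,1], I[1,4], I[2,3]^2, I[2,4], I[4,4]^2. HN layers by μ_θ (5 steps, strictly decreasing):
  μ^(1)=17; μ^(2)=3; μ^(3)=-4; μ^(4)=-11; μ^(5)=-18

((0, 0, 0, 4); (0, 0, 4, 0); (1, 0, 0, 0); (1, 1, 0, 0); (0, 3, 0, 0))


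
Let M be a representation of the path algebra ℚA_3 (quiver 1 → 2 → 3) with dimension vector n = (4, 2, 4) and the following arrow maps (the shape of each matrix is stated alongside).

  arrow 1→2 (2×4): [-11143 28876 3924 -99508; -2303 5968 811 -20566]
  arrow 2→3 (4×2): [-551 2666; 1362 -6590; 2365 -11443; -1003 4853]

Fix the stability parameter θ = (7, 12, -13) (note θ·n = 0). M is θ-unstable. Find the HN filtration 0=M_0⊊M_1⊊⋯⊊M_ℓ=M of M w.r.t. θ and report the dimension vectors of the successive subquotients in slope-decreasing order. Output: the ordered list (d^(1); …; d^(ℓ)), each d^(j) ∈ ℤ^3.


Via rank(M_{q-1}∘⋯∘M_p): M ≅ I[1,1]^2, I[1,3]^2, I[3,3]^2.
μ_θ-semistable layers: μ^(1)=7; μ^(2)=2; μ^(3)=-13

((2, 0, 0); (2, 2, 2); (0, 0, 2))


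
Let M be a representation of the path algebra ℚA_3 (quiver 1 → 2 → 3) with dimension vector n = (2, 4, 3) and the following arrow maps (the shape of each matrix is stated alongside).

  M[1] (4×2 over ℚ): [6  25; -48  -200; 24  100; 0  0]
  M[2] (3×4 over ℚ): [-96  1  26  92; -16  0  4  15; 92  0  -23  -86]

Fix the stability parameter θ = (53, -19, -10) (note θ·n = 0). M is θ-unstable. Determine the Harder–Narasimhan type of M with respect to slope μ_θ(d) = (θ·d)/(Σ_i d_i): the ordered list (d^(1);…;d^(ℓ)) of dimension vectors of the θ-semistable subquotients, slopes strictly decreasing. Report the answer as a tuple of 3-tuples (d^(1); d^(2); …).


Interval decomposition of M: I[1,1], I[1,2], I[2,3]^3.
HN type (ℓ=4): μ^(1)=53; μ^(2)=17; μ^(3)=-10; μ^(4)=-19

((1, 0, 0); (1, 1, 0); (0, 0, 3); (0, 3, 0))


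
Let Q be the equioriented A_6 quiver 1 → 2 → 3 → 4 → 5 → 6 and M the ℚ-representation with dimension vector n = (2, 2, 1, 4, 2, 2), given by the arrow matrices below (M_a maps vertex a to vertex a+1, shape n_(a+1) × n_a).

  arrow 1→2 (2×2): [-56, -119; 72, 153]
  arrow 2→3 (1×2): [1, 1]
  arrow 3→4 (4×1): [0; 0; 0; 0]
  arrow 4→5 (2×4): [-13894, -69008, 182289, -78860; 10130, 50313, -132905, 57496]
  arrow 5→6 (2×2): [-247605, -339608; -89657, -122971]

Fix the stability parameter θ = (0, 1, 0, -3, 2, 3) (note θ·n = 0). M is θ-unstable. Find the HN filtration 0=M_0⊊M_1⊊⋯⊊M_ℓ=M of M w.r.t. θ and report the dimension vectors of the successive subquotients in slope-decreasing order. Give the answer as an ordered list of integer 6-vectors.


Via rank(M_{q-1}∘⋯∘M_p): M ≅ I[1,1], I[1,3], I[2,2], I[4,4]^2, I[4,6]^2.
μ_θ-semistable layers: μ^(1)=3; μ^(2)=2; μ^(3)=1; μ^(4)=1/2; μ^(5)=0; μ^(6)=-3

((0, 0, 0, 0, 0, 2); (0, 0, 0, 0, 2, 0); (0, 1, 0, 0, 0, 0); (0, 1, 1, 0, 0, 0); (2, 0, 0, 0, 0, 0); (0, 0, 0, 4, 0, 0))


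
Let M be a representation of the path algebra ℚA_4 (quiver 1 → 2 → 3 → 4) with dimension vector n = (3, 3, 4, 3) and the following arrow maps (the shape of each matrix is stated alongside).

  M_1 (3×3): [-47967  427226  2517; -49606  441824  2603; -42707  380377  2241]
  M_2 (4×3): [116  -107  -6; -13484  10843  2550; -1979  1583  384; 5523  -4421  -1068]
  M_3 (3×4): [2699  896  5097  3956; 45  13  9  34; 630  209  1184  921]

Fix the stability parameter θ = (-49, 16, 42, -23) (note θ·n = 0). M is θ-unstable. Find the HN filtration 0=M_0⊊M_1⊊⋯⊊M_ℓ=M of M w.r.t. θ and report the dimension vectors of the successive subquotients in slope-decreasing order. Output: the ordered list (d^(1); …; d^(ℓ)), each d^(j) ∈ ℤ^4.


Interval decomposition of M: I[1,2], I[1,4]^2, I[3,3], I[3,4].
HN type (ℓ=5): μ^(1)=42; μ^(2)=16; μ^(3)=35/3; μ^(4)=19/2; μ^(5)=-49

((0, 0, 1, 0); (0, 1, 0, 0); (0, 2, 2, 2); (0, 0, 1, 1); (3, 0, 0, 0))


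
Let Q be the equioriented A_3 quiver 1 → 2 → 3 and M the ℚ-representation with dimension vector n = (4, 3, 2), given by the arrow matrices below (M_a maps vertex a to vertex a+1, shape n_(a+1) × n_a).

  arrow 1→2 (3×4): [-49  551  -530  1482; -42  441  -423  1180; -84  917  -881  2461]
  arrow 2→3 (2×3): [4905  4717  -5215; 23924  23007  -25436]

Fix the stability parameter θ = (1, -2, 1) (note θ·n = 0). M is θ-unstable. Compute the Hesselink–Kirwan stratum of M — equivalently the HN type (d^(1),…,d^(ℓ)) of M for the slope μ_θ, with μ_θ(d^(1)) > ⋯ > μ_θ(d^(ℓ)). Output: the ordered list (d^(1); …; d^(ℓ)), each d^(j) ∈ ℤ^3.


Interval decomposition of M: I[1,1], I[1,2], I[1,3]^2.
HN type (ℓ=2): μ^(1)=1; μ^(2)=-1/2

((1, 0, 2); (3, 3, 0))
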